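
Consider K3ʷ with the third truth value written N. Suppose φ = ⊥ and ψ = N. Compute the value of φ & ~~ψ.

~ψ = ~N = N
~~ψ = ~N = N
φ & ~~ψ = ⊥ & N = N

N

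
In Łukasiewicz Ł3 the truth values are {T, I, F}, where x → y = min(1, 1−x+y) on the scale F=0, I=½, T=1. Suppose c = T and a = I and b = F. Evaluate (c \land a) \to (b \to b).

T

c \land a = T \land I = I
b \to b = F \to F = T
(c \land a) \to (b \to b) = I \to T = T  [min(1, 1−½+1)]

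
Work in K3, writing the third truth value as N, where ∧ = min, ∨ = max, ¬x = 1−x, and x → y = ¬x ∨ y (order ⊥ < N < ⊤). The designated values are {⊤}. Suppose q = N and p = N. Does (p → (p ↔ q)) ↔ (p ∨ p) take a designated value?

p ↔ q = N ↔ N = N
p → (p ↔ q) = N → N = N
p ∨ p = N ∨ N = N
(p → (p ↔ q)) ↔ (p ∨ p) = N ↔ N = N
N ∉ {⊤}.

No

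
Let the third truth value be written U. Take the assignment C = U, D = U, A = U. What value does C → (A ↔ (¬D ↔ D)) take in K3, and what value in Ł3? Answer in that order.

U; T

In K3: ¬D = ¬U = U
¬D ↔ D = U ↔ U = U
A ↔ (¬D ↔ D) = U ↔ U = U
C → (A ↔ (¬D ↔ D)) = U → U = U  [¬U ∨ U]
In Ł3: ¬D = ¬U = U
¬D ↔ D = U ↔ U = T  [1 − |½−½|]
A ↔ (¬D ↔ D) = U ↔ T = U
C → (A ↔ (¬D ↔ D)) = U → U = T
They differ because K3 and Ł3 treat U differently under implication.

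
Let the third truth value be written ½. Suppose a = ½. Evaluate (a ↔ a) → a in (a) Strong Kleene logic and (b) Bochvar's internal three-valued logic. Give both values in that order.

½; ½

In Strong Kleene logic: a ↔ a = ½ ↔ ½ = ½
(a ↔ a) → a = ½ → ½ = ½  [¬½ ∨ ½]
In Bochvar's internal three-valued logic: a ↔ a = ½ ↔ ½ = ½
(a ↔ a) → a = ½ → ½ = ½  [any arg is the third value ⇒ result is the third value]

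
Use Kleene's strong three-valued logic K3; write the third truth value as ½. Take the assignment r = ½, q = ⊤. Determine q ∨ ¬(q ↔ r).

q ↔ r = ⊤ ↔ ½ = ½
¬(q ↔ r) = ¬½ = ½
q ∨ ¬(q ↔ r) = ⊤ ∨ ½ = ⊤

⊤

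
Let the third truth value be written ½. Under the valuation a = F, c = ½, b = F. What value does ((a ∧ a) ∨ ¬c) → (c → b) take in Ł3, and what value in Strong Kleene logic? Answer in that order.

T; ½

In Ł3: a ∧ a = F ∧ F = F
¬c = ¬½ = ½
(a ∧ a) ∨ ¬c = F ∨ ½ = ½
c → b = ½ → F = ½  [min(1, 1−½+0)]
((a ∧ a) ∨ ¬c) → (c → b) = ½ → ½ = T
In Strong Kleene logic: a ∧ a = F ∧ F = F
¬c = ¬½ = ½
(a ∧ a) ∨ ¬c = F ∨ ½ = ½
c → b = ½ → F = ½  [¬½ ∨ F]
((a ∧ a) ∨ ¬c) → (c → b) = ½ → ½ = ½
They differ because Ł3 and Strong Kleene logic treat ½ differently under implication.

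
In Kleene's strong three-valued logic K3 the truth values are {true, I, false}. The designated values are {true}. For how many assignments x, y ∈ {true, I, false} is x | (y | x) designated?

5

Of the 9 assignments, 5 give a value in {true}.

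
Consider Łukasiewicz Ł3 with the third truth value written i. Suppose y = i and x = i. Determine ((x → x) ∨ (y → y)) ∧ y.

x → x = i → i = True  [min(1, 1−½+½)]
y → y = i → i = True
(x → x) ∨ (y → y) = True ∨ True = True
((x → x) ∨ (y → y)) ∧ y = True ∧ i = i

i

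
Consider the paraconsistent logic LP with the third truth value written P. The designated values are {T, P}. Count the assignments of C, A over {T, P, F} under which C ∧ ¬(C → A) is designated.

Designated under: (C=T, A=P); (C=T, A=F); (C=P, A=P); (C=P, A=F).

4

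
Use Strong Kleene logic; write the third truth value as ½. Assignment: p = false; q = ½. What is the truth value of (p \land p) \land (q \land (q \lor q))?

false

p \land p = false \land false = false
q \lor q = ½ \lor ½ = ½
q \land (q \lor q) = ½ \land ½ = ½
(p \land p) \land (q \land (q \lor q)) = false \land ½ = false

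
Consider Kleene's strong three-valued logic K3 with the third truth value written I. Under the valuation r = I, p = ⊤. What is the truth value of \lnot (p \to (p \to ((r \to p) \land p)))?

⊥

r \to p = I \to ⊤ = ⊤  [\lnot I \lor ⊤]
(r \to p) \land p = ⊤ \land ⊤ = ⊤
p \to ((r \to p) \land p) = ⊤ \to ⊤ = ⊤
p \to (p \to ((r \to p) \land p)) = ⊤ \to ⊤ = ⊤
\lnot (p \to (p \to ((r \to p) \land p))) = \lnot ⊤ = ⊥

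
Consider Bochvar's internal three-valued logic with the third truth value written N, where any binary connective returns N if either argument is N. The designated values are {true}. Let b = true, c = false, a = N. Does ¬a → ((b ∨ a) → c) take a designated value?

No

¬a = ¬N = N
b ∨ a = true ∨ N = N
(b ∨ a) → c = N → false = N  [any arg is the third value ⇒ result is the third value]
¬a → ((b ∨ a) → c) = N → N = N
N ∉ {true}.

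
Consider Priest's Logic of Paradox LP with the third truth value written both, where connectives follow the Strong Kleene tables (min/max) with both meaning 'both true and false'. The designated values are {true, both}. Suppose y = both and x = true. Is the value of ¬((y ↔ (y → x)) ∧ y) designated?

y → x = both → true = true  [¬both ∨ true]
y ↔ (y → x) = both ↔ true = both
(y ↔ (y → x)) ∧ y = both ∧ both = both
¬((y ↔ (y → x)) ∧ y) = ¬both = both
both ∈ {true, both}.

Yes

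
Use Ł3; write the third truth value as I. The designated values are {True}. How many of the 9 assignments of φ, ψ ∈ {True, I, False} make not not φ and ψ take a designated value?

Designated under: (φ=True, ψ=True).

1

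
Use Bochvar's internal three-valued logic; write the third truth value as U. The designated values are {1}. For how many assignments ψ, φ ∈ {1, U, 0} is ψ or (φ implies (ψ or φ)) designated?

4

Designated under: (ψ=1, φ=1); (ψ=1, φ=0); (ψ=0, φ=1); (ψ=0, φ=0).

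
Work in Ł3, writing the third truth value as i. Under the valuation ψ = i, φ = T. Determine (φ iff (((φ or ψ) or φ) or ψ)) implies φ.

T

φ or ψ = T or i = T
(φ or ψ) or φ = T or T = T
((φ or ψ) or φ) or ψ = T or i = T
φ iff (((φ or ψ) or φ) or ψ) = T iff T = T
(φ iff (((φ or ψ) or φ) or ψ)) implies φ = T implies T = T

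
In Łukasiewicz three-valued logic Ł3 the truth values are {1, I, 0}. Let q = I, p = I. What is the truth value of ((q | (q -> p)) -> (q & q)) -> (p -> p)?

q -> p = I -> I = 1  [min(1, 1−½+½)]
q | (q -> p) = I | 1 = 1
q & q = I & I = I
(q | (q -> p)) -> (q & q) = 1 -> I = I
p -> p = I -> I = 1
((q | (q -> p)) -> (q & q)) -> (p -> p) = I -> 1 = 1

1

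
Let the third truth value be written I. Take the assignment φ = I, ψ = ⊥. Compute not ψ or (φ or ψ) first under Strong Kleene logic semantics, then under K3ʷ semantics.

⊤; I

In Strong Kleene logic: not ψ = not ⊥ = ⊤
φ or ψ = I or ⊥ = I
not ψ or (φ or ψ) = ⊤ or I = ⊤
In K3ʷ: not ψ = not ⊥ = ⊤
φ or ψ = I or ⊥ = I
not ψ or (φ or ψ) = ⊤ or I = I
They differ because Strong Kleene logic and K3ʷ treat I differently under the binary connectives.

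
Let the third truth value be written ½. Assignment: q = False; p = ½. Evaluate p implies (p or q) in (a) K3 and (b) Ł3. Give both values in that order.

In K3: p or q = ½ or False = ½
p implies (p or q) = ½ implies ½ = ½  [not ½ or ½]
In Ł3: p or q = ½ or False = ½
p implies (p or q) = ½ implies ½ = True  [min(1, 1−½+½)]
They differ because K3 and Ł3 treat ½ differently under implication.

½; True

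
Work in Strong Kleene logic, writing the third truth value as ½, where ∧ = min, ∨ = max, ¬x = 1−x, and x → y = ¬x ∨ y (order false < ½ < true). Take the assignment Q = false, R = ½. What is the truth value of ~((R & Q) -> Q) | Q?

false

R & Q = ½ & false = false
(R & Q) -> Q = false -> false = true
~((R & Q) -> Q) = ~true = false
~((R & Q) -> Q) | Q = false | false = false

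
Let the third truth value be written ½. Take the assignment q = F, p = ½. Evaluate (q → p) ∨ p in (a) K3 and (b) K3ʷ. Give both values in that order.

T; ½

In K3: q → p = F → ½ = T
(q → p) ∨ p = T ∨ ½ = T
In K3ʷ: q → p = F → ½ = ½  [any arg is the third value ⇒ result is the third value]
(q → p) ∨ p = ½ ∨ ½ = ½
They differ because K3 and K3ʷ treat ½ differently under the binary connectives.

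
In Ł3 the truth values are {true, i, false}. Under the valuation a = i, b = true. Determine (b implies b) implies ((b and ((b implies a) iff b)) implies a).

true

b implies b = true implies true = true
b implies a = true implies i = i  [min(1, 1−1+½)]
(b implies a) iff b = i iff true = i
b and ((b implies a) iff b) = true and i = i
(b and ((b implies a) iff b)) implies a = i implies i = true
(b implies b) implies ((b and ((b implies a) iff b)) implies a) = true implies true = true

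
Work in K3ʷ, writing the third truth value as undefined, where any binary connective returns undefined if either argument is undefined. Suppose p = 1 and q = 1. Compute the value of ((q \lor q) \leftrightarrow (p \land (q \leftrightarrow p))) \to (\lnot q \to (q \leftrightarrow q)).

q \lor q = 1 \lor 1 = 1
q \leftrightarrow p = 1 \leftrightarrow 1 = 1
p \land (q \leftrightarrow p) = 1 \land 1 = 1
(q \lor q) \leftrightarrow (p \land (q \leftrightarrow p)) = 1 \leftrightarrow 1 = 1
\lnot q = \lnot 1 = 0
q \leftrightarrow q = 1 \leftrightarrow 1 = 1
\lnot q \to (q \leftrightarrow q) = 0 \to 1 = 1
((q \lor q) \leftrightarrow (p \land (q \leftrightarrow p))) \to (\lnot q \to (q \leftrightarrow q)) = 1 \to 1 = 1

1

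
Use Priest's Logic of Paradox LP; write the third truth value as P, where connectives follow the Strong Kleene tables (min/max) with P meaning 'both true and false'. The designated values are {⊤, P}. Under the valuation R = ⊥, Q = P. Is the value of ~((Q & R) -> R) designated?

No

Q & R = P & ⊥ = ⊥
(Q & R) -> R = ⊥ -> ⊥ = ⊤
~((Q & R) -> R) = ~⊤ = ⊥
⊥ ∉ {⊤, P}.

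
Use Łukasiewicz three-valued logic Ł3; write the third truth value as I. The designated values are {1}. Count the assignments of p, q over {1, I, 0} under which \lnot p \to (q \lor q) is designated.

6

Of the 9 assignments, 6 give a value in {1}.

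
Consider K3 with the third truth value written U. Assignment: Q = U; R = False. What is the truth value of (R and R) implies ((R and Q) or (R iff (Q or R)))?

True

R and R = False and False = False
R and Q = False and U = False
Q or R = U or False = U
R iff (Q or R) = False iff U = U
(R and Q) or (R iff (Q or R)) = False or U = U
(R and R) implies ((R and Q) or (R iff (Q or R))) = False implies U = True  [not False or U]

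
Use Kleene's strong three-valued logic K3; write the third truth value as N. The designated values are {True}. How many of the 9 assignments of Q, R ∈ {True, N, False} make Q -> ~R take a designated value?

Of the 9 assignments, 5 give a value in {True}.

5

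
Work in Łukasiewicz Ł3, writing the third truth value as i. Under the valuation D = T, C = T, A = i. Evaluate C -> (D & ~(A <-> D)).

A <-> D = i <-> T = i  [1 − |½−1|]
~(A <-> D) = ~i = i
D & ~(A <-> D) = T & i = i
C -> (D & ~(A <-> D)) = T -> i = i

i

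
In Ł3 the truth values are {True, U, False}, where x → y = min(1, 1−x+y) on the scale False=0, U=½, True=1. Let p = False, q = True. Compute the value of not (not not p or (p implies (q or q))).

False

not p = not False = True
not not p = not True = False
q or q = True or True = True
p implies (q or q) = False implies True = True
not not p or (p implies (q or q)) = False or True = True
not (not not p or (p implies (q or q))) = not True = False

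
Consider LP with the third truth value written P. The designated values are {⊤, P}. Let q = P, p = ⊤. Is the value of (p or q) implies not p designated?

p or q = ⊤ or P = ⊤
not p = not ⊤ = ⊥
(p or q) implies not p = ⊤ implies ⊥ = ⊥
⊥ ∉ {⊤, P}.

No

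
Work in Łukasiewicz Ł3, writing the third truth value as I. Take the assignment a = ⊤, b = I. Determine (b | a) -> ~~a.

⊤

b | a = I | ⊤ = ⊤
~a = ~⊤ = ⊥
~~a = ~⊥ = ⊤
(b | a) -> ~~a = ⊤ -> ⊤ = ⊤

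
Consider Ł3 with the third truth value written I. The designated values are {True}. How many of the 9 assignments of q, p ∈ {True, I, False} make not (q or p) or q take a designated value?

4

Designated under: (q=True, p=True); (q=True, p=I); (q=True, p=False); (q=False, p=False).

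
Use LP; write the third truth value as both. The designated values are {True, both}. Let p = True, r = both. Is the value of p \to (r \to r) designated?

Yes

r \to r = both \to both = both  [\lnot both \lor both]
p \to (r \to r) = True \to both = both
both ∈ {True, both}.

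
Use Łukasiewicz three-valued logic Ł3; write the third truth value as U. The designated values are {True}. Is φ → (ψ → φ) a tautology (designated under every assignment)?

Every assignment of φ, ψ over {True, U, False} gives a value in {True}.
In particular, with φ=U, ψ=U: φ → (ψ → φ) = True.

Yes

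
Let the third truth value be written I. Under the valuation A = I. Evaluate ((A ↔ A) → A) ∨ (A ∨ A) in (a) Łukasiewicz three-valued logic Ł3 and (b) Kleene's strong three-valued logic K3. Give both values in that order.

I; I

In Łukasiewicz three-valued logic Ł3: A ↔ A = I ↔ I = 1  [1 − |½−½|]
(A ↔ A) → A = 1 → I = I
A ∨ A = I ∨ I = I
((A ↔ A) → A) ∨ (A ∨ A) = I ∨ I = I
In Kleene's strong three-valued logic K3: A ↔ A = I ↔ I = I
(A ↔ A) → A = I → I = I  [¬I ∨ I]
A ∨ A = I ∨ I = I
((A ↔ A) → A) ∨ (A ∨ A) = I ∨ I = I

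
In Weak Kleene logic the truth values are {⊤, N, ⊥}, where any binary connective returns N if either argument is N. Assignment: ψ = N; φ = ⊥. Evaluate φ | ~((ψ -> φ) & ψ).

ψ -> φ = N -> ⊥ = N
(ψ -> φ) & ψ = N & N = N
~((ψ -> φ) & ψ) = ~N = N
φ | ~((ψ -> φ) & ψ) = ⊥ | N = N

N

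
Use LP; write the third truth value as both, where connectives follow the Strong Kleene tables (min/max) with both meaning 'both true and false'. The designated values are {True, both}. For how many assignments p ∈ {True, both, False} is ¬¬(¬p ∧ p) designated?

1

p=True: False ·
p=both: both ✓
p=False: False ·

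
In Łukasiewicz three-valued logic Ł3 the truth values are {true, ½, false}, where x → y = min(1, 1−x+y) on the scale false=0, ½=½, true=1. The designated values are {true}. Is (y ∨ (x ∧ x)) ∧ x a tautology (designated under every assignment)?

Countermodel: y=true, x=½ gives ½, which is not designated.

No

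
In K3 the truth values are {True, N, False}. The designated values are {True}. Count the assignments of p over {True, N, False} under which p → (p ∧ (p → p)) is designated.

p=True: True ✓
p=N: N ·
p=False: True ✓

2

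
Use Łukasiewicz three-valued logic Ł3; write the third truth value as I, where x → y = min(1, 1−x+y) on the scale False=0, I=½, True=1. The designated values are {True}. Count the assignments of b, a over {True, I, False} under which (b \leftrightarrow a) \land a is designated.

1

Designated under: (b=True, a=True).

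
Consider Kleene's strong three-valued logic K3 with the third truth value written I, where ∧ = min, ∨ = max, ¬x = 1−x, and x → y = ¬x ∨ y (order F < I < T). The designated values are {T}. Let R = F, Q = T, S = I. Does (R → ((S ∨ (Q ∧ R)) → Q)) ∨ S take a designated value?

Yes

Q ∧ R = T ∧ F = F
S ∨ (Q ∧ R) = I ∨ F = I
(S ∨ (Q ∧ R)) → Q = I → T = T  [¬I ∨ T]
R → ((S ∨ (Q ∧ R)) → Q) = F → T = T
(R → ((S ∨ (Q ∧ R)) → Q)) ∨ S = T ∨ I = T
T ∈ {T}.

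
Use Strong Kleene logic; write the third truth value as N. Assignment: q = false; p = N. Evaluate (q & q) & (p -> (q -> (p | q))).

q & q = false & false = false
p | q = N | false = N
q -> (p | q) = false -> N = true  [~false | N]
p -> (q -> (p | q)) = N -> true = true
(q & q) & (p -> (q -> (p | q))) = false & true = false

false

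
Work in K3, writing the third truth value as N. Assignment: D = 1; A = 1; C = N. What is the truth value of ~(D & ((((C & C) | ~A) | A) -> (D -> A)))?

0

C & C = N & N = N
~A = ~1 = 0
(C & C) | ~A = N | 0 = N
((C & C) | ~A) | A = N | 1 = 1
D -> A = 1 -> 1 = 1
(((C & C) | ~A) | A) -> (D -> A) = 1 -> 1 = 1
D & ((((C & C) | ~A) | A) -> (D -> A)) = 1 & 1 = 1
~(D & ((((C & C) | ~A) | A) -> (D -> A))) = ~1 = 0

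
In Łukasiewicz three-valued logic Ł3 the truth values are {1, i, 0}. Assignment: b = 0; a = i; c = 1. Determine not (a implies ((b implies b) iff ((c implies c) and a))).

0

b implies b = 0 implies 0 = 1
c implies c = 1 implies 1 = 1
(c implies c) and a = 1 and i = i
(b implies b) iff ((c implies c) and a) = 1 iff i = i  [1 − |1−½|]
a implies ((b implies b) iff ((c implies c) and a)) = i implies i = 1
not (a implies ((b implies b) iff ((c implies c) and a))) = not 1 = 0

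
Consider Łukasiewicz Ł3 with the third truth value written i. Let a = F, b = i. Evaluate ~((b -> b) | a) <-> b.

i

b -> b = i -> i = T  [min(1, 1−½+½)]
(b -> b) | a = T | F = T
~((b -> b) | a) = ~T = F
~((b -> b) | a) <-> b = F <-> i = i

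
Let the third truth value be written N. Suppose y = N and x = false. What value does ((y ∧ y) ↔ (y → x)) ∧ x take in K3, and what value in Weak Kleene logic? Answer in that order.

false; N

In K3: y ∧ y = N ∧ N = N
y → x = N → false = N
(y ∧ y) ↔ (y → x) = N ↔ N = N
((y ∧ y) ↔ (y → x)) ∧ x = N ∧ false = false
In Weak Kleene logic: y ∧ y = N ∧ N = N
y → x = N → false = N
(y ∧ y) ↔ (y → x) = N ↔ N = N
((y ∧ y) ↔ (y → x)) ∧ x = N ∧ false = N
They differ because K3 and Weak Kleene logic treat N differently under the binary connectives.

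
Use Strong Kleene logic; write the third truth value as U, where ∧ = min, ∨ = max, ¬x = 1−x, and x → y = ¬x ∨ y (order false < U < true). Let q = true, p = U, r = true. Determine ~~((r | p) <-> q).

r | p = true | U = true
(r | p) <-> q = true <-> true = true
~((r | p) <-> q) = ~true = false
~~((r | p) <-> q) = ~false = true

true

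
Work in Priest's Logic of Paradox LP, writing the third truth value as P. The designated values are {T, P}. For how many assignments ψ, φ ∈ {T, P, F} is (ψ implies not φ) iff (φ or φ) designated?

5

Of the 9 assignments, 5 give a value in {T, P}.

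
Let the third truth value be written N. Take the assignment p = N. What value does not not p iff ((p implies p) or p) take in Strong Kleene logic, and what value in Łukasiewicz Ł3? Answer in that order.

In Strong Kleene logic: not p = not N = N
not not p = not N = N
p implies p = N implies N = N
(p implies p) or p = N or N = N
not not p iff ((p implies p) or p) = N iff N = N
In Łukasiewicz Ł3: not p = not N = N
not not p = not N = N
p implies p = N implies N = T
(p implies p) or p = T or N = T
not not p iff ((p implies p) or p) = N iff T = N

N; N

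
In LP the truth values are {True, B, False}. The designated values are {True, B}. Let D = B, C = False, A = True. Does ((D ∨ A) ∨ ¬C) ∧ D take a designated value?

D ∨ A = B ∨ True = True
¬C = ¬False = True
(D ∨ A) ∨ ¬C = True ∨ True = True
((D ∨ A) ∨ ¬C) ∧ D = True ∧ B = B
B ∈ {True, B}.

Yes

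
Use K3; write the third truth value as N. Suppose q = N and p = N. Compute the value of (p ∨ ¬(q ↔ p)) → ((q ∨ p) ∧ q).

N

q ↔ p = N ↔ N = N
¬(q ↔ p) = ¬N = N
p ∨ ¬(q ↔ p) = N ∨ N = N
q ∨ p = N ∨ N = N
(q ∨ p) ∧ q = N ∧ N = N
(p ∨ ¬(q ↔ p)) → ((q ∨ p) ∧ q) = N → N = N  [¬N ∨ N]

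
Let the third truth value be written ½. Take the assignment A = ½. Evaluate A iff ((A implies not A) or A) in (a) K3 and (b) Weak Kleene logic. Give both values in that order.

½; ½

In K3: not A = not ½ = ½
A implies not A = ½ implies ½ = ½  [not ½ or ½]
(A implies not A) or A = ½ or ½ = ½
A iff ((A implies not A) or A) = ½ iff ½ = ½
In Weak Kleene logic: not A = not ½ = ½
A implies not A = ½ implies ½ = ½  [any arg is the third value ⇒ result is the third value]
(A implies not A) or A = ½ or ½ = ½
A iff ((A implies not A) or A) = ½ iff ½ = ½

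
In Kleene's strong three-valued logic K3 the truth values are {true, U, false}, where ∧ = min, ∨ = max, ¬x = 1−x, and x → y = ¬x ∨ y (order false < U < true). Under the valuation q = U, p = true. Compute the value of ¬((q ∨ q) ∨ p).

false

q ∨ q = U ∨ U = U
(q ∨ q) ∨ p = U ∨ true = true
¬((q ∨ q) ∨ p) = ¬true = false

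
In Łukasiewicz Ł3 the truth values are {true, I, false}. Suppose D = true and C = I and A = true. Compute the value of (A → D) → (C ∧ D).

A → D = true → true = true
C ∧ D = I ∧ true = I
(A → D) → (C ∧ D) = true → I = I  [min(1, 1−1+½)]

I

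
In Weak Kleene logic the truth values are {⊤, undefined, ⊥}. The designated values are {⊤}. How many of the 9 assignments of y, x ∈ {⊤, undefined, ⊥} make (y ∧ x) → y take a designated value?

Designated under: (y=⊤, x=⊤); (y=⊤, x=⊥); (y=⊥, x=⊤); (y=⊥, x=⊥).

4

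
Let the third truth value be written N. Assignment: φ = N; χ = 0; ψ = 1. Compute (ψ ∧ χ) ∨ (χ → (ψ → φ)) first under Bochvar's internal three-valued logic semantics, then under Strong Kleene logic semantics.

N; 1

In Bochvar's internal three-valued logic: ψ ∧ χ = 1 ∧ 0 = 0
ψ → φ = 1 → N = N  [any arg is the third value ⇒ result is the third value]
χ → (ψ → φ) = 0 → N = N
(ψ ∧ χ) ∨ (χ → (ψ → φ)) = 0 ∨ N = N
In Strong Kleene logic: ψ ∧ χ = 1 ∧ 0 = 0
ψ → φ = 1 → N = N
χ → (ψ → φ) = 0 → N = 1
(ψ ∧ χ) ∨ (χ → (ψ → φ)) = 0 ∨ 1 = 1
They differ because Bochvar's internal three-valued logic and Strong Kleene logic treat N differently under the binary connectives.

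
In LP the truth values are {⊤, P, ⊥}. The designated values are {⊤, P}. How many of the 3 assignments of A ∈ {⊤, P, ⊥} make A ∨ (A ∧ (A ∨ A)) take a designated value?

2

A=⊤: ⊤ ✓
A=P: P ✓
A=⊥: ⊥ ·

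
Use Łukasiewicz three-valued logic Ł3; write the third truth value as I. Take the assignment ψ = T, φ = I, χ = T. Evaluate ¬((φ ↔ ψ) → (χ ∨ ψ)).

F

φ ↔ ψ = I ↔ T = I
χ ∨ ψ = T ∨ T = T
(φ ↔ ψ) → (χ ∨ ψ) = I → T = T
¬((φ ↔ ψ) → (χ ∨ ψ)) = ¬T = F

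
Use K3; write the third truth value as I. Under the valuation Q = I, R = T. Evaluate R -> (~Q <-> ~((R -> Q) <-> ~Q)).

~Q = ~I = I
R -> Q = T -> I = I  [~T | I]
~Q = ~I = I
(R -> Q) <-> ~Q = I <-> I = I
~((R -> Q) <-> ~Q) = ~I = I
~Q <-> ~((R -> Q) <-> ~Q) = I <-> I = I
R -> (~Q <-> ~((R -> Q) <-> ~Q)) = T -> I = I

I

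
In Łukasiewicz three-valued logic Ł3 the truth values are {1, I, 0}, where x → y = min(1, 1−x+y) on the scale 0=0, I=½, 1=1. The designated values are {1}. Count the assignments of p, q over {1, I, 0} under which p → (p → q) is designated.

Of the 9 assignments, 7 give a value in {1}.

7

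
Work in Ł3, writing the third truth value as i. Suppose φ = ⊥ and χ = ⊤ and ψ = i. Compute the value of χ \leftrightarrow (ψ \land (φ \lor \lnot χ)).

\lnot χ = \lnot ⊤ = ⊥
φ \lor \lnot χ = ⊥ \lor ⊥ = ⊥
ψ \land (φ \lor \lnot χ) = i \land ⊥ = ⊥
χ \leftrightarrow (ψ \land (φ \lor \lnot χ)) = ⊤ \leftrightarrow ⊥ = ⊥

⊥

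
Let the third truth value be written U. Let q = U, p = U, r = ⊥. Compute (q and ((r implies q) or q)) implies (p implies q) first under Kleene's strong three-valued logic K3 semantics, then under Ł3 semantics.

U; ⊤

In Kleene's strong three-valued logic K3: r implies q = ⊥ implies U = ⊤  [not ⊥ or U]
(r implies q) or q = ⊤ or U = ⊤
q and ((r implies q) or q) = U and ⊤ = U
p implies q = U implies U = U
(q and ((r implies q) or q)) implies (p implies q) = U implies U = U
In Ł3: r implies q = ⊥ implies U = ⊤
(r implies q) or q = ⊤ or U = ⊤
q and ((r implies q) or q) = U and ⊤ = U
p implies q = U implies U = ⊤
(q and ((r implies q) or q)) implies (p implies q) = U implies ⊤ = ⊤
They differ because Kleene's strong three-valued logic K3 and Ł3 treat U differently under implication.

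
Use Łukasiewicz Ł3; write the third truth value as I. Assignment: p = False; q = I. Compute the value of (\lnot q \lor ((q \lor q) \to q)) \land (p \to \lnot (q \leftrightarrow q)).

True

\lnot q = \lnot I = I
q \lor q = I \lor I = I
(q \lor q) \to q = I \to I = True  [min(1, 1−½+½)]
\lnot q \lor ((q \lor q) \to q) = I \lor True = True
q \leftrightarrow q = I \leftrightarrow I = True
\lnot (q \leftrightarrow q) = \lnot True = False
p \to \lnot (q \leftrightarrow q) = False \to False = True
(\lnot q \lor ((q \lor q) \to q)) \land (p \to \lnot (q \leftrightarrow q)) = True \land True = True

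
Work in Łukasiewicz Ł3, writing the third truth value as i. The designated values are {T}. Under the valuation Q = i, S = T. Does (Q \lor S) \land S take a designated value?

Q \lor S = i \lor T = T
(Q \lor S) \land S = T \land T = T
T ∈ {T}.

Yes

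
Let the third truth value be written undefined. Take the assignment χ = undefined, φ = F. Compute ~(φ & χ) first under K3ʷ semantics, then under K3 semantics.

In K3ʷ: φ & χ = F & undefined = undefined
~(φ & χ) = ~undefined = undefined
In K3: φ & χ = F & undefined = F
~(φ & χ) = ~F = T
They differ because K3ʷ and K3 treat undefined differently under the binary connectives.

undefined; T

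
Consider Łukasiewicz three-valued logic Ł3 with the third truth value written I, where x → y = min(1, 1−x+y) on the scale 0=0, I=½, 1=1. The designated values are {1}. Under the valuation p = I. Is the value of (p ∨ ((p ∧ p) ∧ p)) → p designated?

Yes

p ∧ p = I ∧ I = I
(p ∧ p) ∧ p = I ∧ I = I
p ∨ ((p ∧ p) ∧ p) = I ∨ I = I
(p ∨ ((p ∧ p) ∧ p)) → p = I → I = 1
1 ∈ {1}.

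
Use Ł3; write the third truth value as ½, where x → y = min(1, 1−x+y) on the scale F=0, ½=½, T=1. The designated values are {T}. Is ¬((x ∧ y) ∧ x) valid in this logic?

Countermodel: x=T, y=T gives F, which is not designated.

No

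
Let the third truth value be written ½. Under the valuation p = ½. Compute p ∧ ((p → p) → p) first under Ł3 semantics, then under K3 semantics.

½; ½

In Ł3: p → p = ½ → ½ = T
(p → p) → p = T → ½ = ½
p ∧ ((p → p) → p) = ½ ∧ ½ = ½
In K3: p → p = ½ → ½ = ½
(p → p) → p = ½ → ½ = ½
p ∧ ((p → p) → p) = ½ ∧ ½ = ½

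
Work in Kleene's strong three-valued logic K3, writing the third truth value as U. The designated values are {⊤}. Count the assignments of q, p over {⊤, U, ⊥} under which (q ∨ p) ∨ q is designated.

5

Of the 9 assignments, 5 give a value in {⊤}.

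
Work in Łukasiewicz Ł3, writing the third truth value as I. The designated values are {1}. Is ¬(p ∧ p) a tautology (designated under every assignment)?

Countermodel: p=1 gives 0, which is not designated.

No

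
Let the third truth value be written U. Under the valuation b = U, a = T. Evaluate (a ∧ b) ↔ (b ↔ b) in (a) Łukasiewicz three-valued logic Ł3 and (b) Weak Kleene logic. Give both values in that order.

U; U

In Łukasiewicz three-valued logic Ł3: a ∧ b = T ∧ U = U
b ↔ b = U ↔ U = T
(a ∧ b) ↔ (b ↔ b) = U ↔ T = U
In Weak Kleene logic: a ∧ b = T ∧ U = U
b ↔ b = U ↔ U = U
(a ∧ b) ↔ (b ↔ b) = U ↔ U = U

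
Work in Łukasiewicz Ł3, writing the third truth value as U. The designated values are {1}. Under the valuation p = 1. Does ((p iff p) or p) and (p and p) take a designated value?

p iff p = 1 iff 1 = 1
(p iff p) or p = 1 or 1 = 1
p and p = 1 and 1 = 1
((p iff p) or p) and (p and p) = 1 and 1 = 1
1 ∈ {1}.

Yes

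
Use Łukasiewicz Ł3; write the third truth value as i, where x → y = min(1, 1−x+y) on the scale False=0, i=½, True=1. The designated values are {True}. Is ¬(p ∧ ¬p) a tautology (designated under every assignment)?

Countermodel: p=i gives i, which is not designated.

No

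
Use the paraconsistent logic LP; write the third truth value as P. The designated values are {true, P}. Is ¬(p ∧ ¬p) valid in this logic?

Every assignment of p over {true, P, false} gives a value in {true, P}.
In particular, with p=P: ¬(p ∧ ¬p) = P.

Yes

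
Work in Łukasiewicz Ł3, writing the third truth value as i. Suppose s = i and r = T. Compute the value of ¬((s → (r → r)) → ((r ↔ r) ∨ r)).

F

r → r = T → T = T
s → (r → r) = i → T = T
r ↔ r = T ↔ T = T
(r ↔ r) ∨ r = T ∨ T = T
(s → (r → r)) → ((r ↔ r) ∨ r) = T → T = T
¬((s → (r → r)) → ((r ↔ r) ∨ r)) = ¬T = F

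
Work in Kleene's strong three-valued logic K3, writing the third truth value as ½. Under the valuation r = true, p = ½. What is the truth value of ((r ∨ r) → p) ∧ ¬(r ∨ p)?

false

r ∨ r = true ∨ true = true
(r ∨ r) → p = true → ½ = ½  [¬true ∨ ½]
r ∨ p = true ∨ ½ = true
¬(r ∨ p) = ¬true = false
((r ∨ r) → p) ∧ ¬(r ∨ p) = ½ ∧ false = false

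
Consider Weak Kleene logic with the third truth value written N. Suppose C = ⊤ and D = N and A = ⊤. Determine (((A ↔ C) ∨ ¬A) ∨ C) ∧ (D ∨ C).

A ↔ C = ⊤ ↔ ⊤ = ⊤
¬A = ¬⊤ = ⊥
(A ↔ C) ∨ ¬A = ⊤ ∨ ⊥ = ⊤
((A ↔ C) ∨ ¬A) ∨ C = ⊤ ∨ ⊤ = ⊤
D ∨ C = N ∨ ⊤ = N
(((A ↔ C) ∨ ¬A) ∨ C) ∧ (D ∨ C) = ⊤ ∧ N = N

N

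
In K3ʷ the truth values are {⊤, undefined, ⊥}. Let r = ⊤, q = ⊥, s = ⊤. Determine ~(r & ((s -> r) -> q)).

⊤

s -> r = ⊤ -> ⊤ = ⊤
(s -> r) -> q = ⊤ -> ⊥ = ⊥
r & ((s -> r) -> q) = ⊤ & ⊥ = ⊥
~(r & ((s -> r) -> q)) = ~⊥ = ⊤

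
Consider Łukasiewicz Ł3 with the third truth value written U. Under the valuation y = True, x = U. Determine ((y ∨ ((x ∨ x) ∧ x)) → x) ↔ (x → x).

x ∨ x = U ∨ U = U
(x ∨ x) ∧ x = U ∧ U = U
y ∨ ((x ∨ x) ∧ x) = True ∨ U = True
(y ∨ ((x ∨ x) ∧ x)) → x = True → U = U  [min(1, 1−1+½)]
x → x = U → U = True
((y ∨ ((x ∨ x) ∧ x)) → x) ↔ (x → x) = U ↔ True = U

U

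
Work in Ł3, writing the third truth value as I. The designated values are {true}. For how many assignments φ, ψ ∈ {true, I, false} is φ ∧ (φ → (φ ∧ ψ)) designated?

Designated under: (φ=true, ψ=true).

1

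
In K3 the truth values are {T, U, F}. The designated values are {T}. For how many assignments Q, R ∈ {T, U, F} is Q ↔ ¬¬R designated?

2

Designated under: (Q=T, R=T); (Q=F, R=F).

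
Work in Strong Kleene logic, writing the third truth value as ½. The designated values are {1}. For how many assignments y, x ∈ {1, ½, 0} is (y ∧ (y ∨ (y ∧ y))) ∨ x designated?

5

Of the 9 assignments, 5 give a value in {1}.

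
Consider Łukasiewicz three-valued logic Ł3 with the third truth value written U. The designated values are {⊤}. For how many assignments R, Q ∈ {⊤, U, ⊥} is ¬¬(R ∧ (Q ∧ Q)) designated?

Designated under: (R=⊤, Q=⊤).

1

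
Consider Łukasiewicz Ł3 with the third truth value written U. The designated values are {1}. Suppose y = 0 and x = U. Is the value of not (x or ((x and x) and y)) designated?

No

x and x = U and U = U
(x and x) and y = U and 0 = 0
x or ((x and x) and y) = U or 0 = U
not (x or ((x and x) and y)) = not U = U
U ∉ {1}.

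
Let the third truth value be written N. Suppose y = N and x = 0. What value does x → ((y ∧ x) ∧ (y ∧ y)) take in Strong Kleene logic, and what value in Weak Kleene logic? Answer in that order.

1; N

In Strong Kleene logic: y ∧ x = N ∧ 0 = 0
y ∧ y = N ∧ N = N
(y ∧ x) ∧ (y ∧ y) = 0 ∧ N = 0
x → ((y ∧ x) ∧ (y ∧ y)) = 0 → 0 = 1
In Weak Kleene logic: y ∧ x = N ∧ 0 = N
y ∧ y = N ∧ N = N
(y ∧ x) ∧ (y ∧ y) = N ∧ N = N
x → ((y ∧ x) ∧ (y ∧ y)) = 0 → N = N  [any arg is the third value ⇒ result is the third value]
They differ because Strong Kleene logic and Weak Kleene logic treat N differently under the binary connectives.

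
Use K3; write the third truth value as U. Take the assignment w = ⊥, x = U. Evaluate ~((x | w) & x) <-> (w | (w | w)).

U

x | w = U | ⊥ = U
(x | w) & x = U & U = U
~((x | w) & x) = ~U = U
w | w = ⊥ | ⊥ = ⊥
w | (w | w) = ⊥ | ⊥ = ⊥
~((x | w) & x) <-> (w | (w | w)) = U <-> ⊥ = U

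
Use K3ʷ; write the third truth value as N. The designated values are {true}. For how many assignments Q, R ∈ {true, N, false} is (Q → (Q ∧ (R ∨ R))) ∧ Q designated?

Designated under: (Q=true, R=true).

1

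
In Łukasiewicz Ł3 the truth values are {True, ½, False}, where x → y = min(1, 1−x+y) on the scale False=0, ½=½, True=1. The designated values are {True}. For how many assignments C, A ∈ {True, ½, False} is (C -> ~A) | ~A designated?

6

Of the 9 assignments, 6 give a value in {True}.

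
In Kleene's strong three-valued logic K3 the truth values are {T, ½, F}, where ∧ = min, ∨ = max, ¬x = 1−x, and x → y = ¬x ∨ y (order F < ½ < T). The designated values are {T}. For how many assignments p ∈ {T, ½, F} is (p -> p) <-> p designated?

p=T: T ✓
p=½: ½ ·
p=F: F ·

1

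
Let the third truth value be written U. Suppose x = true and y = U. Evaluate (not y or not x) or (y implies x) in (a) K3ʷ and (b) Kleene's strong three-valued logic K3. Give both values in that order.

U; true

In K3ʷ: not y = not U = U
not x = not true = false
not y or not x = U or false = U
y implies x = U implies true = U  [any arg is the third value ⇒ result is the third value]
(not y or not x) or (y implies x) = U or U = U
In Kleene's strong three-valued logic K3: not y = not U = U
not x = not true = false
not y or not x = U or false = U
y implies x = U implies true = true  [not U or true]
(not y or not x) or (y implies x) = U or true = true
They differ because K3ʷ and Kleene's strong three-valued logic K3 treat U differently under the binary connectives.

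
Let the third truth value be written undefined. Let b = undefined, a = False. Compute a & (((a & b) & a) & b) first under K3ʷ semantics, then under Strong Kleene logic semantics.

In K3ʷ: a & b = False & undefined = undefined
(a & b) & a = undefined & False = undefined
((a & b) & a) & b = undefined & undefined = undefined
a & (((a & b) & a) & b) = False & undefined = undefined
In Strong Kleene logic: a & b = False & undefined = False
(a & b) & a = False & False = False
((a & b) & a) & b = False & undefined = False
a & (((a & b) & a) & b) = False & False = False
They differ because K3ʷ and Strong Kleene logic treat undefined differently under the binary connectives.

undefined; False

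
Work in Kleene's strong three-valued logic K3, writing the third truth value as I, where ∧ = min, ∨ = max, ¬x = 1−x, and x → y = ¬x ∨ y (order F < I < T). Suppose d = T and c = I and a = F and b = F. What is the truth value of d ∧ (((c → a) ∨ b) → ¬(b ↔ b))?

c → a = I → F = I  [¬I ∨ F]
(c → a) ∨ b = I ∨ F = I
b ↔ b = F ↔ F = T
¬(b ↔ b) = ¬T = F
((c → a) ∨ b) → ¬(b ↔ b) = I → F = I
d ∧ (((c → a) ∨ b) → ¬(b ↔ b)) = T ∧ I = I

I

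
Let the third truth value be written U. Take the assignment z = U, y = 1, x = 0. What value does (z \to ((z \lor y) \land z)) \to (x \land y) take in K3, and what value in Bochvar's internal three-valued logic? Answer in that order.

U; U

In K3: z \lor y = U \lor 1 = 1
(z \lor y) \land z = 1 \land U = U
z \to ((z \lor y) \land z) = U \to U = U  [\lnot U \lor U]
x \land y = 0 \land 1 = 0
(z \to ((z \lor y) \land z)) \to (x \land y) = U \to 0 = U
In Bochvar's internal three-valued logic: z \lor y = U \lor 1 = U
(z \lor y) \land z = U \land U = U
z \to ((z \lor y) \land z) = U \to U = U  [any arg is the third value ⇒ result is the third value]
x \land y = 0 \land 1 = 0
(z \to ((z \lor y) \land z)) \to (x \land y) = U \to 0 = U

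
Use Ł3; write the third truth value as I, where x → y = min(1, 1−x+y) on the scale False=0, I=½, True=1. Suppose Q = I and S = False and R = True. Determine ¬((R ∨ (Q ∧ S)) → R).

Q ∧ S = I ∧ False = False
R ∨ (Q ∧ S) = True ∨ False = True
(R ∨ (Q ∧ S)) → R = True → True = True
¬((R ∨ (Q ∧ S)) → R) = ¬True = False

False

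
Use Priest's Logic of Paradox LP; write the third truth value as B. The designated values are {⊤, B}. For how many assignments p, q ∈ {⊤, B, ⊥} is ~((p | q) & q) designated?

6

Of the 9 assignments, 6 give a value in {⊤, B}.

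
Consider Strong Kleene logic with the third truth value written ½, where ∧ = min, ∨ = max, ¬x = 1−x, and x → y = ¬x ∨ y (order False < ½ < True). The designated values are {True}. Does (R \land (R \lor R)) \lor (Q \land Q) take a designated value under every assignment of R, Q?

No

Countermodel: R=½, Q=½ gives ½, which is not designated.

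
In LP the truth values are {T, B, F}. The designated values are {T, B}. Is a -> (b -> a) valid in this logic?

Every assignment of a, b over {T, B, F} gives a value in {T, B}.
In particular, with a=B, b=B: a -> (b -> a) = B.

Yes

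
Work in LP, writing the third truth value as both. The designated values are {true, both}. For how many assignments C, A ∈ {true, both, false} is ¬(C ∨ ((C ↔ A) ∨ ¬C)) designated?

3

Designated under: (C=both, A=true); (C=both, A=both); (C=both, A=false).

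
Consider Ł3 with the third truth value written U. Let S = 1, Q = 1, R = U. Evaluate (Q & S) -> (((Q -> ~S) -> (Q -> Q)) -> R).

U

Q & S = 1 & 1 = 1
~S = ~1 = 0
Q -> ~S = 1 -> 0 = 0
Q -> Q = 1 -> 1 = 1
(Q -> ~S) -> (Q -> Q) = 0 -> 1 = 1
((Q -> ~S) -> (Q -> Q)) -> R = 1 -> U = U  [min(1, 1−1+½)]
(Q & S) -> (((Q -> ~S) -> (Q -> Q)) -> R) = 1 -> U = U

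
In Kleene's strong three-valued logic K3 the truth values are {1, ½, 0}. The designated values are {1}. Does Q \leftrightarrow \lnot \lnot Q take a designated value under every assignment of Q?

No

Countermodel: Q=½ gives ½, which is not designated.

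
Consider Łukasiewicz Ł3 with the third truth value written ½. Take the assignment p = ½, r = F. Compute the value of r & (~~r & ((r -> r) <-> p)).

~r = ~F = T
~~r = ~T = F
r -> r = F -> F = T
(r -> r) <-> p = T <-> ½ = ½
~~r & ((r -> r) <-> p) = F & ½ = F
r & (~~r & ((r -> r) <-> p)) = F & F = F

F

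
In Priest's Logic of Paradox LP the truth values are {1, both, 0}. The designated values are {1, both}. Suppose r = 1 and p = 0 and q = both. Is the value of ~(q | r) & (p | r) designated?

q | r = both | 1 = 1
~(q | r) = ~1 = 0
p | r = 0 | 1 = 1
~(q | r) & (p | r) = 0 & 1 = 0
0 ∉ {1, both}.

No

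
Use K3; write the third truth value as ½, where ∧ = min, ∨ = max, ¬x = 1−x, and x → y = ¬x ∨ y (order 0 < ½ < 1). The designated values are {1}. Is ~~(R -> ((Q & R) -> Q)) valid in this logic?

No

Countermodel: R=1, Q=½ gives ½, which is not designated.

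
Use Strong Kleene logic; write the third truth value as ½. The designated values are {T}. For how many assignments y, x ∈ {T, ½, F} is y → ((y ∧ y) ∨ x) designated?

7

Of the 9 assignments, 7 give a value in {T}.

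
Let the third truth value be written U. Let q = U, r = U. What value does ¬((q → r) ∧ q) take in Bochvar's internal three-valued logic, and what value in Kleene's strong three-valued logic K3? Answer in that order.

In Bochvar's internal three-valued logic: q → r = U → U = U  [any arg is the third value ⇒ result is the third value]
(q → r) ∧ q = U ∧ U = U
¬((q → r) ∧ q) = ¬U = U
In Kleene's strong three-valued logic K3: q → r = U → U = U  [¬U ∨ U]
(q → r) ∧ q = U ∧ U = U
¬((q → r) ∧ q) = ¬U = U

U; U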